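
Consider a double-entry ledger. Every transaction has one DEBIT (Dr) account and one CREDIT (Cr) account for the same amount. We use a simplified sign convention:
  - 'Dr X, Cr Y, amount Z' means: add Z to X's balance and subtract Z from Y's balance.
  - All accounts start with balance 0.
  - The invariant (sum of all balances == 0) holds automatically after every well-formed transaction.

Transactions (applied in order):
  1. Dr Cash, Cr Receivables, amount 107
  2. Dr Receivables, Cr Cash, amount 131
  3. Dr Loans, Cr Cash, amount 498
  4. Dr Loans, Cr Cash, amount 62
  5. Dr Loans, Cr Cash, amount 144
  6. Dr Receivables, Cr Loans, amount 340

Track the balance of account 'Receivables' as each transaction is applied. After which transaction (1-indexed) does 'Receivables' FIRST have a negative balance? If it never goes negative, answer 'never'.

After txn 1: Receivables=-107

Answer: 1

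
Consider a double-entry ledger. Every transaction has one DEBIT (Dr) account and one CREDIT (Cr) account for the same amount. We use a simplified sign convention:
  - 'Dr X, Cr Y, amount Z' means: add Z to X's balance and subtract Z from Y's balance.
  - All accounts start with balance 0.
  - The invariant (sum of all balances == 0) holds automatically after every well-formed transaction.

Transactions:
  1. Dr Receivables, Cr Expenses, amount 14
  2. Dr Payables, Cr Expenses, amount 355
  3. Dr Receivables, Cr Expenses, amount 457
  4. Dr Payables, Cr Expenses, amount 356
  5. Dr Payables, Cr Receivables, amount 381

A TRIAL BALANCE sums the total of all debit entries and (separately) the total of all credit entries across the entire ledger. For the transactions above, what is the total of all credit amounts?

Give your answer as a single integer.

Txn 1: credit+=14
Txn 2: credit+=355
Txn 3: credit+=457
Txn 4: credit+=356
Txn 5: credit+=381
Total credits = 1563

Answer: 1563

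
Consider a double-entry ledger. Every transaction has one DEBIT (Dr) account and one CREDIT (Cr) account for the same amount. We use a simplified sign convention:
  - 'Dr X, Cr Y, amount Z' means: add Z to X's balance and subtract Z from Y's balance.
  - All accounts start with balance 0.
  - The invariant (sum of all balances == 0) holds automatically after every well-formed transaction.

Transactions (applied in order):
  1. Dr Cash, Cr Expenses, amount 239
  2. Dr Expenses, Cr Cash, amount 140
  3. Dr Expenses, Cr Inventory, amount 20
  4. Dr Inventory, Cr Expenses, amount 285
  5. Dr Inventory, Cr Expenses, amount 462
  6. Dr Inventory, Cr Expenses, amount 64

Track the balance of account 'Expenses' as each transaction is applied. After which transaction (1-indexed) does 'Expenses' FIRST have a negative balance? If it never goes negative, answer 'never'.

After txn 1: Expenses=-239

Answer: 1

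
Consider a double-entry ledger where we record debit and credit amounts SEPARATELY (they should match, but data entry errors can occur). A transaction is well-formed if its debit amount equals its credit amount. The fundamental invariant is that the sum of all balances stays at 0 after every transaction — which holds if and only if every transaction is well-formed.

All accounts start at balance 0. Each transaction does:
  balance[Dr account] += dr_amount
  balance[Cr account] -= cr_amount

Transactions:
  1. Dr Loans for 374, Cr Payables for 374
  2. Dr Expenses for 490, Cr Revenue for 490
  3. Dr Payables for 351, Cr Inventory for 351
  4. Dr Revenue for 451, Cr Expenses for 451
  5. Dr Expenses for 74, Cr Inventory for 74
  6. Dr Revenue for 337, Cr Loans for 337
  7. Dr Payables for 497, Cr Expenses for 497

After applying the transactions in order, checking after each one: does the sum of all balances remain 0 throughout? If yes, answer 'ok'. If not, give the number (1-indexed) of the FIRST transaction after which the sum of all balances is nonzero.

Answer: ok

Derivation:
After txn 1: dr=374 cr=374 sum_balances=0
After txn 2: dr=490 cr=490 sum_balances=0
After txn 3: dr=351 cr=351 sum_balances=0
After txn 4: dr=451 cr=451 sum_balances=0
After txn 5: dr=74 cr=74 sum_balances=0
After txn 6: dr=337 cr=337 sum_balances=0
After txn 7: dr=497 cr=497 sum_balances=0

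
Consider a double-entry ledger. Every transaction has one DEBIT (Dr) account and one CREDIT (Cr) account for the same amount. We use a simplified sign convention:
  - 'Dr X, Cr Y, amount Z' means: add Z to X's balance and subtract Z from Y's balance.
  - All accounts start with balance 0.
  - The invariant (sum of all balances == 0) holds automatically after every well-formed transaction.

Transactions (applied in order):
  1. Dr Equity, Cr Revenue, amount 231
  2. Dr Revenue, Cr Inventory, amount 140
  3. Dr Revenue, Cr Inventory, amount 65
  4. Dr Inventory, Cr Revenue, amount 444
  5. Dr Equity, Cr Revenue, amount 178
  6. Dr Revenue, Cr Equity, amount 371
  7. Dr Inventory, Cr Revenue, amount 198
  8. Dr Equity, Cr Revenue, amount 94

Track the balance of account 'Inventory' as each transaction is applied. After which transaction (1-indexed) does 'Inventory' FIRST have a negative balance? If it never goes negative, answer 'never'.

Answer: 2

Derivation:
After txn 1: Inventory=0
After txn 2: Inventory=-140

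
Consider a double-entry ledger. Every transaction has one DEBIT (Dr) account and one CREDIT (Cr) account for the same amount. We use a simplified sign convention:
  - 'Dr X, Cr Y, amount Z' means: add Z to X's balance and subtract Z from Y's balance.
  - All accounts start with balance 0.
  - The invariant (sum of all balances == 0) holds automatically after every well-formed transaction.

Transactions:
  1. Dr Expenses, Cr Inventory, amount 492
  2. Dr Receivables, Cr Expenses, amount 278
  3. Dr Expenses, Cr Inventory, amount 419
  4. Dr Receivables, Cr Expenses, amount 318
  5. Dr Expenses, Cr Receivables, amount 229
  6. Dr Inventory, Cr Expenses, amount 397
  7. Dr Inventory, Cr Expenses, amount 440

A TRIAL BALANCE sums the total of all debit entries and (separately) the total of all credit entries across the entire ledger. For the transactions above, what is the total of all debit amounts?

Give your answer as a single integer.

Answer: 2573

Derivation:
Txn 1: debit+=492
Txn 2: debit+=278
Txn 3: debit+=419
Txn 4: debit+=318
Txn 5: debit+=229
Txn 6: debit+=397
Txn 7: debit+=440
Total debits = 2573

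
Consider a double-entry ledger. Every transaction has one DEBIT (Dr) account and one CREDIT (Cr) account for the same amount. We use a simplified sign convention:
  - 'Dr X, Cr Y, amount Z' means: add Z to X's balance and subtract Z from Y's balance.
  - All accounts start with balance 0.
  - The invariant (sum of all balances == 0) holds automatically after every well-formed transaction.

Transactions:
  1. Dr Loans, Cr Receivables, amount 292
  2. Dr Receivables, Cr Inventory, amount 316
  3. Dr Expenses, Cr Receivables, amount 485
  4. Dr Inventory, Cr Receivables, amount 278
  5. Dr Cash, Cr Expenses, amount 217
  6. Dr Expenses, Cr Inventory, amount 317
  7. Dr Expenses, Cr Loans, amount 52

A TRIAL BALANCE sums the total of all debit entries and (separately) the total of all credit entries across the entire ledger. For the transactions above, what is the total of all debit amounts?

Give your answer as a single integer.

Answer: 1957

Derivation:
Txn 1: debit+=292
Txn 2: debit+=316
Txn 3: debit+=485
Txn 4: debit+=278
Txn 5: debit+=217
Txn 6: debit+=317
Txn 7: debit+=52
Total debits = 1957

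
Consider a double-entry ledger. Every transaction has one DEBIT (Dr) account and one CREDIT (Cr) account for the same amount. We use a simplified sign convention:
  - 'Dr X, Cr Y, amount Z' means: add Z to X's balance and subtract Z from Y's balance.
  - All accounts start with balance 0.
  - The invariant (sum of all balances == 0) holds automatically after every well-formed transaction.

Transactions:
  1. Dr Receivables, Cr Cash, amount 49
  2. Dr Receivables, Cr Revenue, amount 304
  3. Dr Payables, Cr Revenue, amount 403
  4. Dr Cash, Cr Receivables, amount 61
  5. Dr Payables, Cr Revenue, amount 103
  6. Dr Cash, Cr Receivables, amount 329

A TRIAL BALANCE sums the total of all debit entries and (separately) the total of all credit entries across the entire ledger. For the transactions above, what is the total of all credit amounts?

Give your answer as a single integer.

Answer: 1249

Derivation:
Txn 1: credit+=49
Txn 2: credit+=304
Txn 3: credit+=403
Txn 4: credit+=61
Txn 5: credit+=103
Txn 6: credit+=329
Total credits = 1249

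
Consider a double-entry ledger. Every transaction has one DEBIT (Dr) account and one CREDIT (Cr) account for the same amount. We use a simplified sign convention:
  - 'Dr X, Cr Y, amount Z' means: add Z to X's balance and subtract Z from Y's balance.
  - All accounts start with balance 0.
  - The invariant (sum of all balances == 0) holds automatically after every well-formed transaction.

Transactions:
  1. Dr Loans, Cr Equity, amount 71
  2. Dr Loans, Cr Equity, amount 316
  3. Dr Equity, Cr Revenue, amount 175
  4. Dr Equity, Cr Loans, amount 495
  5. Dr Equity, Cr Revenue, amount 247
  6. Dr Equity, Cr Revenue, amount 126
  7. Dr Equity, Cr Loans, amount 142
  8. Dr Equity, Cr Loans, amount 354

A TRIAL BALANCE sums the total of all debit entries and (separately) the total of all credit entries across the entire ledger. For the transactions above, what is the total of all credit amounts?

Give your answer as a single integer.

Txn 1: credit+=71
Txn 2: credit+=316
Txn 3: credit+=175
Txn 4: credit+=495
Txn 5: credit+=247
Txn 6: credit+=126
Txn 7: credit+=142
Txn 8: credit+=354
Total credits = 1926

Answer: 1926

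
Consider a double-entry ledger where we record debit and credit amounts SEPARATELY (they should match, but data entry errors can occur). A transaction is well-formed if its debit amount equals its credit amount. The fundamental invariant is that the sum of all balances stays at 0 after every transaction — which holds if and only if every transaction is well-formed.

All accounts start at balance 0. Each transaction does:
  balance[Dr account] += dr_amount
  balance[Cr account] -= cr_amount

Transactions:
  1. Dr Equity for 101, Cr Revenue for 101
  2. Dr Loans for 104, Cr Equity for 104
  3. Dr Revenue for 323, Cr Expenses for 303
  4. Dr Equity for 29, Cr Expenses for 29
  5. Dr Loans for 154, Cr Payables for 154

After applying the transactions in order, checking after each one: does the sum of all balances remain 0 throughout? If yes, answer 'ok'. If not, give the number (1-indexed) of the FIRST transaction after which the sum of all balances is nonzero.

After txn 1: dr=101 cr=101 sum_balances=0
After txn 2: dr=104 cr=104 sum_balances=0
After txn 3: dr=323 cr=303 sum_balances=20
After txn 4: dr=29 cr=29 sum_balances=20
After txn 5: dr=154 cr=154 sum_balances=20

Answer: 3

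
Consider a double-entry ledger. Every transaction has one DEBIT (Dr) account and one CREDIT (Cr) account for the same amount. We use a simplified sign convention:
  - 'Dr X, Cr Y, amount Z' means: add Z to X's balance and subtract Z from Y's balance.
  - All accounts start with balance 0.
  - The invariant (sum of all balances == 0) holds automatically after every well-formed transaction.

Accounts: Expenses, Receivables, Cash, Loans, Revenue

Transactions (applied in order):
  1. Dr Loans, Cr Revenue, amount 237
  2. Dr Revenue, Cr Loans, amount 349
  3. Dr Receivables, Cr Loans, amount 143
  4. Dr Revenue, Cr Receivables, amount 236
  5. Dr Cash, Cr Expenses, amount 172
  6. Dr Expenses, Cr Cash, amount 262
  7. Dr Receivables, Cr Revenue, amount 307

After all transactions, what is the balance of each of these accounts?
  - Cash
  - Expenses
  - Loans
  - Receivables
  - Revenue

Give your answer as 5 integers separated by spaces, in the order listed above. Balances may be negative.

After txn 1 (Dr Loans, Cr Revenue, amount 237): Loans=237 Revenue=-237
After txn 2 (Dr Revenue, Cr Loans, amount 349): Loans=-112 Revenue=112
After txn 3 (Dr Receivables, Cr Loans, amount 143): Loans=-255 Receivables=143 Revenue=112
After txn 4 (Dr Revenue, Cr Receivables, amount 236): Loans=-255 Receivables=-93 Revenue=348
After txn 5 (Dr Cash, Cr Expenses, amount 172): Cash=172 Expenses=-172 Loans=-255 Receivables=-93 Revenue=348
After txn 6 (Dr Expenses, Cr Cash, amount 262): Cash=-90 Expenses=90 Loans=-255 Receivables=-93 Revenue=348
After txn 7 (Dr Receivables, Cr Revenue, amount 307): Cash=-90 Expenses=90 Loans=-255 Receivables=214 Revenue=41

Answer: -90 90 -255 214 41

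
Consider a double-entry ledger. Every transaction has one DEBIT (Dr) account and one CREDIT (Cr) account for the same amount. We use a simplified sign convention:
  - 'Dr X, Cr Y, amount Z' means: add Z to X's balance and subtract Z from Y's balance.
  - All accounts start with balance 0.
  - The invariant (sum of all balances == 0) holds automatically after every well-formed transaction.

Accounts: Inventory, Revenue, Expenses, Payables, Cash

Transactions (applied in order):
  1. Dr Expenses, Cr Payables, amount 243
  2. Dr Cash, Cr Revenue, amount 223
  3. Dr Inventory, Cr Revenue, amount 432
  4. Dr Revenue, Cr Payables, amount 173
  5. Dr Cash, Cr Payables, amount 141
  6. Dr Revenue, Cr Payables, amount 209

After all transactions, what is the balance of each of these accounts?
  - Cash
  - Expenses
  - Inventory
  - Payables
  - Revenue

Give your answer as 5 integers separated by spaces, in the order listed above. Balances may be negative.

Answer: 364 243 432 -766 -273

Derivation:
After txn 1 (Dr Expenses, Cr Payables, amount 243): Expenses=243 Payables=-243
After txn 2 (Dr Cash, Cr Revenue, amount 223): Cash=223 Expenses=243 Payables=-243 Revenue=-223
After txn 3 (Dr Inventory, Cr Revenue, amount 432): Cash=223 Expenses=243 Inventory=432 Payables=-243 Revenue=-655
After txn 4 (Dr Revenue, Cr Payables, amount 173): Cash=223 Expenses=243 Inventory=432 Payables=-416 Revenue=-482
After txn 5 (Dr Cash, Cr Payables, amount 141): Cash=364 Expenses=243 Inventory=432 Payables=-557 Revenue=-482
After txn 6 (Dr Revenue, Cr Payables, amount 209): Cash=364 Expenses=243 Inventory=432 Payables=-766 Revenue=-273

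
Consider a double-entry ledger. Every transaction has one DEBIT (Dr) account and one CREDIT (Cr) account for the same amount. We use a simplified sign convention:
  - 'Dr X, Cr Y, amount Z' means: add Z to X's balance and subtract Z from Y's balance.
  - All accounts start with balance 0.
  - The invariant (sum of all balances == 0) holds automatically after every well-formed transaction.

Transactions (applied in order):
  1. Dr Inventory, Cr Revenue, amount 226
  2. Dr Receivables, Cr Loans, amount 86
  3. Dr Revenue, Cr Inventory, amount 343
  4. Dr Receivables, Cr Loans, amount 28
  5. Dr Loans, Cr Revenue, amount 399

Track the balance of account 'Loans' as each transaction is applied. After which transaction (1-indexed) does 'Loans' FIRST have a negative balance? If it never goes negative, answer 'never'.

After txn 1: Loans=0
After txn 2: Loans=-86

Answer: 2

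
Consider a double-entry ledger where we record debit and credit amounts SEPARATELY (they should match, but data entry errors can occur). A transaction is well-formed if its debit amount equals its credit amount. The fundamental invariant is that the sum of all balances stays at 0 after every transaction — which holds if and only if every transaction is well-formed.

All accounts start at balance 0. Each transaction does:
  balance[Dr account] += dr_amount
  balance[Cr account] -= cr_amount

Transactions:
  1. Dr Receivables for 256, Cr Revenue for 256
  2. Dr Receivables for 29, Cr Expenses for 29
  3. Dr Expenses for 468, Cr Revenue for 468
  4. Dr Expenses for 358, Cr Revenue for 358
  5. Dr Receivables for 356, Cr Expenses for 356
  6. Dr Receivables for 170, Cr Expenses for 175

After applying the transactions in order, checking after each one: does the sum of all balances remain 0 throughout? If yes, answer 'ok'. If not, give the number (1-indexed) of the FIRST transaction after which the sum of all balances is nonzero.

After txn 1: dr=256 cr=256 sum_balances=0
After txn 2: dr=29 cr=29 sum_balances=0
After txn 3: dr=468 cr=468 sum_balances=0
After txn 4: dr=358 cr=358 sum_balances=0
After txn 5: dr=356 cr=356 sum_balances=0
After txn 6: dr=170 cr=175 sum_balances=-5

Answer: 6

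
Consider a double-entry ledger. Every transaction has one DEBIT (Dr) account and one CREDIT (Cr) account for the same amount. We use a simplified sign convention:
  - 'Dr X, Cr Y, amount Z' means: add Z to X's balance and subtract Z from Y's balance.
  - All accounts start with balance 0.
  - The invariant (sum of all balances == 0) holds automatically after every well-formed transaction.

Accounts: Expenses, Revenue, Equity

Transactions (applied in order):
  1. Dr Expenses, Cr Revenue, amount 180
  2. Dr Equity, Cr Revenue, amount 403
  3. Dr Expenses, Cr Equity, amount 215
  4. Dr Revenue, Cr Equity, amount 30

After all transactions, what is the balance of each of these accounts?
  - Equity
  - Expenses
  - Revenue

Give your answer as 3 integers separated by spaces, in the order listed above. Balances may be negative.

After txn 1 (Dr Expenses, Cr Revenue, amount 180): Expenses=180 Revenue=-180
After txn 2 (Dr Equity, Cr Revenue, amount 403): Equity=403 Expenses=180 Revenue=-583
After txn 3 (Dr Expenses, Cr Equity, amount 215): Equity=188 Expenses=395 Revenue=-583
After txn 4 (Dr Revenue, Cr Equity, amount 30): Equity=158 Expenses=395 Revenue=-553

Answer: 158 395 -553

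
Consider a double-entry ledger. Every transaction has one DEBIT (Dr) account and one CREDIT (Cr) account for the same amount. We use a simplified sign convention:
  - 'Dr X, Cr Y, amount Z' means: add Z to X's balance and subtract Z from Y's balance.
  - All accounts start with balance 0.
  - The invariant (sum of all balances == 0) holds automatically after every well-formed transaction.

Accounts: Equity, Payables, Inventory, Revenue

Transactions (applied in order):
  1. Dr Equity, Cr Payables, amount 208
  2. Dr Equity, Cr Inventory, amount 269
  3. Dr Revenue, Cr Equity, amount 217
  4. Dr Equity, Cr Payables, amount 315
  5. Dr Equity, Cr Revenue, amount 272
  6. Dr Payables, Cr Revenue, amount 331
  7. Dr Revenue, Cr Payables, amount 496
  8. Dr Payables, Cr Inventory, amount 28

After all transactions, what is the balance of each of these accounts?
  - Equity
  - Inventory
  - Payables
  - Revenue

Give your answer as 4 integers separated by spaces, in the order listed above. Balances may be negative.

Answer: 847 -297 -660 110

Derivation:
After txn 1 (Dr Equity, Cr Payables, amount 208): Equity=208 Payables=-208
After txn 2 (Dr Equity, Cr Inventory, amount 269): Equity=477 Inventory=-269 Payables=-208
After txn 3 (Dr Revenue, Cr Equity, amount 217): Equity=260 Inventory=-269 Payables=-208 Revenue=217
After txn 4 (Dr Equity, Cr Payables, amount 315): Equity=575 Inventory=-269 Payables=-523 Revenue=217
After txn 5 (Dr Equity, Cr Revenue, amount 272): Equity=847 Inventory=-269 Payables=-523 Revenue=-55
After txn 6 (Dr Payables, Cr Revenue, amount 331): Equity=847 Inventory=-269 Payables=-192 Revenue=-386
After txn 7 (Dr Revenue, Cr Payables, amount 496): Equity=847 Inventory=-269 Payables=-688 Revenue=110
After txn 8 (Dr Payables, Cr Inventory, amount 28): Equity=847 Inventory=-297 Payables=-660 Revenue=110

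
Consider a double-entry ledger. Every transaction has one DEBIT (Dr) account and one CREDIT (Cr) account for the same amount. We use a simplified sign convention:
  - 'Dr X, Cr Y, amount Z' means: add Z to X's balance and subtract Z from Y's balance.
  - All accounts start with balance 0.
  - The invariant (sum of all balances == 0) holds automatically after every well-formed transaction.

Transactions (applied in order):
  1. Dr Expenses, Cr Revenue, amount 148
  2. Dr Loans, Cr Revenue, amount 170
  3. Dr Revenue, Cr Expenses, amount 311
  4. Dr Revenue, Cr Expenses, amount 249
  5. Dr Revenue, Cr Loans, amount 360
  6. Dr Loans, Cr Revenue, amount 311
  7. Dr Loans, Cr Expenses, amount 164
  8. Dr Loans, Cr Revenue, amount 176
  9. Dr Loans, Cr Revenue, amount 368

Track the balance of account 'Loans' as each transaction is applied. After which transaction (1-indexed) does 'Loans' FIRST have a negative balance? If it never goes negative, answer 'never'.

After txn 1: Loans=0
After txn 2: Loans=170
After txn 3: Loans=170
After txn 4: Loans=170
After txn 5: Loans=-190

Answer: 5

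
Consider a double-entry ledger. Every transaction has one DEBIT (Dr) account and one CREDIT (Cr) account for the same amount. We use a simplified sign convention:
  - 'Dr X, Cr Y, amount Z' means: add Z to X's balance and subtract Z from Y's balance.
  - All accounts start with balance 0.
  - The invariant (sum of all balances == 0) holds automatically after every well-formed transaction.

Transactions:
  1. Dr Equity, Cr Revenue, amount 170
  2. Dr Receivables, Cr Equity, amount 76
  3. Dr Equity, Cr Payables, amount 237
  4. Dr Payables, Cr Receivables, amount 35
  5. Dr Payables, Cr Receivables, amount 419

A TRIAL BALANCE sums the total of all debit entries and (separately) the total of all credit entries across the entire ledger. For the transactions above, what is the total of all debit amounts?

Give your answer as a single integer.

Answer: 937

Derivation:
Txn 1: debit+=170
Txn 2: debit+=76
Txn 3: debit+=237
Txn 4: debit+=35
Txn 5: debit+=419
Total debits = 937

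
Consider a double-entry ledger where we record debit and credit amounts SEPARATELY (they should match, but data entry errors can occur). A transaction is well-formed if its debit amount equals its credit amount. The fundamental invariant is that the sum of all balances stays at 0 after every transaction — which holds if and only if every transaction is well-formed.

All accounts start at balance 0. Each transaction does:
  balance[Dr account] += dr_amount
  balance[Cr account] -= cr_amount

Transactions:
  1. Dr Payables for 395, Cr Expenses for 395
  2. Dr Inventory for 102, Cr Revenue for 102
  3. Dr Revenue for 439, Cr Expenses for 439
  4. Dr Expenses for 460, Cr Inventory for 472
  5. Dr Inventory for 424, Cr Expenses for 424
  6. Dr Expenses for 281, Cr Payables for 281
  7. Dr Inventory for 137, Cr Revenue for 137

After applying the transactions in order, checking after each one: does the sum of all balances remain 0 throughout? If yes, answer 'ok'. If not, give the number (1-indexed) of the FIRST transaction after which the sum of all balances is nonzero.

After txn 1: dr=395 cr=395 sum_balances=0
After txn 2: dr=102 cr=102 sum_balances=0
After txn 3: dr=439 cr=439 sum_balances=0
After txn 4: dr=460 cr=472 sum_balances=-12
After txn 5: dr=424 cr=424 sum_balances=-12
After txn 6: dr=281 cr=281 sum_balances=-12
After txn 7: dr=137 cr=137 sum_balances=-12

Answer: 4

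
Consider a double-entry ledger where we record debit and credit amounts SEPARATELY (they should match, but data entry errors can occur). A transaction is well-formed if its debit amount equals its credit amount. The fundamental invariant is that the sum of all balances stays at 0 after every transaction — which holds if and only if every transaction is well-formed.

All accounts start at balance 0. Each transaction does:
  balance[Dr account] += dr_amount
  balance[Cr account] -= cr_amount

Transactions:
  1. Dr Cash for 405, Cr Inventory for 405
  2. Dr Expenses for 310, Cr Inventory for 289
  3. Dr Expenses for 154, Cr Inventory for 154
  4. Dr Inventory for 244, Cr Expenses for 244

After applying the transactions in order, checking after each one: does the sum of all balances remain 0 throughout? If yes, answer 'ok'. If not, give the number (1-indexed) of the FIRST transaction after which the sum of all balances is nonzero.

Answer: 2

Derivation:
After txn 1: dr=405 cr=405 sum_balances=0
After txn 2: dr=310 cr=289 sum_balances=21
After txn 3: dr=154 cr=154 sum_balances=21
After txn 4: dr=244 cr=244 sum_balances=21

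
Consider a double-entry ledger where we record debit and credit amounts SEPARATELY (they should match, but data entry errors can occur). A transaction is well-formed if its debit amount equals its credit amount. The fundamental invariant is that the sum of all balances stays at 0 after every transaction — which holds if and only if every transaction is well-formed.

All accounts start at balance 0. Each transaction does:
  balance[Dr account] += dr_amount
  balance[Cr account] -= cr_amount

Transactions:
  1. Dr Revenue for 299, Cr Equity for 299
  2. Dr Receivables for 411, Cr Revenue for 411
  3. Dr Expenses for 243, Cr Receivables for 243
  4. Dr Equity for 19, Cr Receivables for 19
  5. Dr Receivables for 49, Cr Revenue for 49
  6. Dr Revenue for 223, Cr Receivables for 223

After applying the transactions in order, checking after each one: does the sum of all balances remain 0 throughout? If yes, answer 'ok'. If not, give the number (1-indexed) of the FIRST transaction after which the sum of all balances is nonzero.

Answer: ok

Derivation:
After txn 1: dr=299 cr=299 sum_balances=0
After txn 2: dr=411 cr=411 sum_balances=0
After txn 3: dr=243 cr=243 sum_balances=0
After txn 4: dr=19 cr=19 sum_balances=0
After txn 5: dr=49 cr=49 sum_balances=0
After txn 6: dr=223 cr=223 sum_balances=0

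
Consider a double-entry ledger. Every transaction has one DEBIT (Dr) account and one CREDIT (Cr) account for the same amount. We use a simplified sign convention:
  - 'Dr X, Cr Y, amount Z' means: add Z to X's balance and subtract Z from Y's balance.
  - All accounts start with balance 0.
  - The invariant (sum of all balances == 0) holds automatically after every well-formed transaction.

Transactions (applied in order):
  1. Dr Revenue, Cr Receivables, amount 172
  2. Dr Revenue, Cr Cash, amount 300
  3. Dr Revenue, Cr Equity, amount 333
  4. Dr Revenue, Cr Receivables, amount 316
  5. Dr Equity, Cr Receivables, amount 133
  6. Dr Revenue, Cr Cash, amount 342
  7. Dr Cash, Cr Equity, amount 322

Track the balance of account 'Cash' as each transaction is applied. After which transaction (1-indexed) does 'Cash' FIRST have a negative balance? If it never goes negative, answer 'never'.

Answer: 2

Derivation:
After txn 1: Cash=0
After txn 2: Cash=-300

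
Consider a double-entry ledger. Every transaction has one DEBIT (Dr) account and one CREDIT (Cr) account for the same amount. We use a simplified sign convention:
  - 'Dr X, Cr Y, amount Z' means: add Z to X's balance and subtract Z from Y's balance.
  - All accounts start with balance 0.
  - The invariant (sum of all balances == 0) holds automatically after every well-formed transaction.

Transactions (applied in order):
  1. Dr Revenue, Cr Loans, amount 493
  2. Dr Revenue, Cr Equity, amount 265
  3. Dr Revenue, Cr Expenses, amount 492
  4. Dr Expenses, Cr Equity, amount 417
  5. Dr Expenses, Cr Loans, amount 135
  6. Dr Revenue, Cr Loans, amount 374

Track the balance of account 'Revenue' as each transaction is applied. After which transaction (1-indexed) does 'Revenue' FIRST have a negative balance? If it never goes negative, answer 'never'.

Answer: never

Derivation:
After txn 1: Revenue=493
After txn 2: Revenue=758
After txn 3: Revenue=1250
After txn 4: Revenue=1250
After txn 5: Revenue=1250
After txn 6: Revenue=1624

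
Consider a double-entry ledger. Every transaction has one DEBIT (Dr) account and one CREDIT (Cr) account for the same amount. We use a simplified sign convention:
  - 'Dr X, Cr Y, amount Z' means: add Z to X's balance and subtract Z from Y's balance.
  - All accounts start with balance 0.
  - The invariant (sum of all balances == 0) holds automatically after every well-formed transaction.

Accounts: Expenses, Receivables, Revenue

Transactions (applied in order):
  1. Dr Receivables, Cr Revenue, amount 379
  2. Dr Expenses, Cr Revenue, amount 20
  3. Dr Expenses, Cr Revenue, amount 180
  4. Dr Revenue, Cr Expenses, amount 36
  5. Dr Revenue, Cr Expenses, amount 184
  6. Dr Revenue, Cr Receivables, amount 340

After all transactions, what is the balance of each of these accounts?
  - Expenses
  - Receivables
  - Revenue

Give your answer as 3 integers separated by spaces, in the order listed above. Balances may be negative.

Answer: -20 39 -19

Derivation:
After txn 1 (Dr Receivables, Cr Revenue, amount 379): Receivables=379 Revenue=-379
After txn 2 (Dr Expenses, Cr Revenue, amount 20): Expenses=20 Receivables=379 Revenue=-399
After txn 3 (Dr Expenses, Cr Revenue, amount 180): Expenses=200 Receivables=379 Revenue=-579
After txn 4 (Dr Revenue, Cr Expenses, amount 36): Expenses=164 Receivables=379 Revenue=-543
After txn 5 (Dr Revenue, Cr Expenses, amount 184): Expenses=-20 Receivables=379 Revenue=-359
After txn 6 (Dr Revenue, Cr Receivables, amount 340): Expenses=-20 Receivables=39 Revenue=-19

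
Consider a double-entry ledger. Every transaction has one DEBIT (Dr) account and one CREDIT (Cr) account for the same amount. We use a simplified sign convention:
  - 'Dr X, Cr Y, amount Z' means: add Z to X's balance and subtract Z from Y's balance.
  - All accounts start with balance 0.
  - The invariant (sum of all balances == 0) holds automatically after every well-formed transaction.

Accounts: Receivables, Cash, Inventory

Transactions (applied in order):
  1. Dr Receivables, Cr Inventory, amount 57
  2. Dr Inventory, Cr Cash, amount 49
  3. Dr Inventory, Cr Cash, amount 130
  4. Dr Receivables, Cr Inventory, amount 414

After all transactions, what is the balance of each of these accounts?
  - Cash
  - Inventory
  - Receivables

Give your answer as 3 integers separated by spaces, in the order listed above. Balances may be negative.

After txn 1 (Dr Receivables, Cr Inventory, amount 57): Inventory=-57 Receivables=57
After txn 2 (Dr Inventory, Cr Cash, amount 49): Cash=-49 Inventory=-8 Receivables=57
After txn 3 (Dr Inventory, Cr Cash, amount 130): Cash=-179 Inventory=122 Receivables=57
After txn 4 (Dr Receivables, Cr Inventory, amount 414): Cash=-179 Inventory=-292 Receivables=471

Answer: -179 -292 471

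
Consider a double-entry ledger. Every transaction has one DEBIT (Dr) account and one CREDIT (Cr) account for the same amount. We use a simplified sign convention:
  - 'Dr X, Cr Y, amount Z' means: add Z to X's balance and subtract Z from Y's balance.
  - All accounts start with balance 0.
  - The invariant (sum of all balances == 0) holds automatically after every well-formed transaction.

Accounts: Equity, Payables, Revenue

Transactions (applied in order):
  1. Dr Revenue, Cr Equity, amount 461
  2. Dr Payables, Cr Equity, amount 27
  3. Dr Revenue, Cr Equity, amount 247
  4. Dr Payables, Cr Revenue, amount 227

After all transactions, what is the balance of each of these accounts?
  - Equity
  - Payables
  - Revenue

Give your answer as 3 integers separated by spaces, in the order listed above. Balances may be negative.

Answer: -735 254 481

Derivation:
After txn 1 (Dr Revenue, Cr Equity, amount 461): Equity=-461 Revenue=461
After txn 2 (Dr Payables, Cr Equity, amount 27): Equity=-488 Payables=27 Revenue=461
After txn 3 (Dr Revenue, Cr Equity, amount 247): Equity=-735 Payables=27 Revenue=708
After txn 4 (Dr Payables, Cr Revenue, amount 227): Equity=-735 Payables=254 Revenue=481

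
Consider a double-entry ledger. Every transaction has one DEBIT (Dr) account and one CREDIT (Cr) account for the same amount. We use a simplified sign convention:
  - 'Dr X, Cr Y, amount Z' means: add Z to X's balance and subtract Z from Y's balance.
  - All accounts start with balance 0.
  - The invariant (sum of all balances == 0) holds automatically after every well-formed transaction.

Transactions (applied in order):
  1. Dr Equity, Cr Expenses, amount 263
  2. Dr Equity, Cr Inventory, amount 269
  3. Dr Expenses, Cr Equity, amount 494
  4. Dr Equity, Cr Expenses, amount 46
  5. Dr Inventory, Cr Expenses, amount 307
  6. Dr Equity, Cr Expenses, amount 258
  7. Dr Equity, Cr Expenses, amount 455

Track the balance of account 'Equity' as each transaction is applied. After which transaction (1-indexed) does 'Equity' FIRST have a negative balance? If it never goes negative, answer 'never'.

After txn 1: Equity=263
After txn 2: Equity=532
After txn 3: Equity=38
After txn 4: Equity=84
After txn 5: Equity=84
After txn 6: Equity=342
After txn 7: Equity=797

Answer: never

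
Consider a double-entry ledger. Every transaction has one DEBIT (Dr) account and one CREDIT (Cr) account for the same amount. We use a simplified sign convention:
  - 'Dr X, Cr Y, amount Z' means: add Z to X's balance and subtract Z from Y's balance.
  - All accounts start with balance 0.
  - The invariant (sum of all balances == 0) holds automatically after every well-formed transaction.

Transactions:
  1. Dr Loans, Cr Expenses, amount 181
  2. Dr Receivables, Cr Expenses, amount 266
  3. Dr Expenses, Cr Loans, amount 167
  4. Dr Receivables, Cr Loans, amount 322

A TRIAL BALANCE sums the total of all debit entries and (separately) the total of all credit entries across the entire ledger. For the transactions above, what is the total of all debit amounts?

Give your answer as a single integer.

Answer: 936

Derivation:
Txn 1: debit+=181
Txn 2: debit+=266
Txn 3: debit+=167
Txn 4: debit+=322
Total debits = 936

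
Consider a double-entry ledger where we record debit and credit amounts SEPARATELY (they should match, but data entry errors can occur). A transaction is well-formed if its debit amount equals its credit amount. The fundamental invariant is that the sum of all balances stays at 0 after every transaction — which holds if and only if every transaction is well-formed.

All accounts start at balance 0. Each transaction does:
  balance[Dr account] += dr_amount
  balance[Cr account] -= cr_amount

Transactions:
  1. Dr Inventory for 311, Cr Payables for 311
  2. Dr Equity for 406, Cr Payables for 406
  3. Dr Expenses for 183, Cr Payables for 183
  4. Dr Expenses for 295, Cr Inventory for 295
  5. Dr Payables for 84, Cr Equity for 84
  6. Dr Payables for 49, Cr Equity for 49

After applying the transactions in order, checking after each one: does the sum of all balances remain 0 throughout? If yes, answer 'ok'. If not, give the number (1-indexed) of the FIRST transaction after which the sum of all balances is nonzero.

Answer: ok

Derivation:
After txn 1: dr=311 cr=311 sum_balances=0
After txn 2: dr=406 cr=406 sum_balances=0
After txn 3: dr=183 cr=183 sum_balances=0
After txn 4: dr=295 cr=295 sum_balances=0
After txn 5: dr=84 cr=84 sum_balances=0
After txn 6: dr=49 cr=49 sum_balances=0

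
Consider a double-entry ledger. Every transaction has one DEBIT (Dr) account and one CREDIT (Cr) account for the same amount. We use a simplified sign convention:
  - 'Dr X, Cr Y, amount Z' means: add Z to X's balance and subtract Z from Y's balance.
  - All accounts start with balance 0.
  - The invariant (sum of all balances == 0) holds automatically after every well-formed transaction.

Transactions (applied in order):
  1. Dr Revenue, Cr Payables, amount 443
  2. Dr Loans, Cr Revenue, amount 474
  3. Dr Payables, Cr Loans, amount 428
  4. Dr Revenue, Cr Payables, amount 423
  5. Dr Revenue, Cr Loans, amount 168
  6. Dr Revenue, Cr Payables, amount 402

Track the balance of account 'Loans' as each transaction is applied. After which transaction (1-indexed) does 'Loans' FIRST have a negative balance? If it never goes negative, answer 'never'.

After txn 1: Loans=0
After txn 2: Loans=474
After txn 3: Loans=46
After txn 4: Loans=46
After txn 5: Loans=-122

Answer: 5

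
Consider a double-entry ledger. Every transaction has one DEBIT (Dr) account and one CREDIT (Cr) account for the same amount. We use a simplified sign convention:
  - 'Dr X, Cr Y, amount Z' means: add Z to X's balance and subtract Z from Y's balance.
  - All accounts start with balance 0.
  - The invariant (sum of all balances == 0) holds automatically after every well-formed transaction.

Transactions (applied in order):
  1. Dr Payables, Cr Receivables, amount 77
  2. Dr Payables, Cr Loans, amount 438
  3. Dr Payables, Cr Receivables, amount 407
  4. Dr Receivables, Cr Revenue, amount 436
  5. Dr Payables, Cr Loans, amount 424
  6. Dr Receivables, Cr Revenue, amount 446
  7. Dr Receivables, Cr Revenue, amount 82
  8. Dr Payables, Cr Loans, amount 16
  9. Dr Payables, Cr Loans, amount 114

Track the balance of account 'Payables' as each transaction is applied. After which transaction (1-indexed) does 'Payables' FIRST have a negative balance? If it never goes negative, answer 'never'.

After txn 1: Payables=77
After txn 2: Payables=515
After txn 3: Payables=922
After txn 4: Payables=922
After txn 5: Payables=1346
After txn 6: Payables=1346
After txn 7: Payables=1346
After txn 8: Payables=1362
After txn 9: Payables=1476

Answer: never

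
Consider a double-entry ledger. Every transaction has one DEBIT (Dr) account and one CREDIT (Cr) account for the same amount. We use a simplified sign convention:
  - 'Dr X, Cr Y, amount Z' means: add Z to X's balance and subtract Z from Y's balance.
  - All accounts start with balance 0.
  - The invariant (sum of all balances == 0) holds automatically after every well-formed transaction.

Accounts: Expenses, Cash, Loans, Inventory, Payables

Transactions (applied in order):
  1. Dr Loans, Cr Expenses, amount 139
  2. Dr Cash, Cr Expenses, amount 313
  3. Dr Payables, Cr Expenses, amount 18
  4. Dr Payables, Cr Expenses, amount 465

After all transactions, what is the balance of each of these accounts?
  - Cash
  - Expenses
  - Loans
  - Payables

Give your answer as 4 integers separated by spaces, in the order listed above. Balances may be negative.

Answer: 313 -935 139 483

Derivation:
After txn 1 (Dr Loans, Cr Expenses, amount 139): Expenses=-139 Loans=139
After txn 2 (Dr Cash, Cr Expenses, amount 313): Cash=313 Expenses=-452 Loans=139
After txn 3 (Dr Payables, Cr Expenses, amount 18): Cash=313 Expenses=-470 Loans=139 Payables=18
After txn 4 (Dr Payables, Cr Expenses, amount 465): Cash=313 Expenses=-935 Loans=139 Payables=483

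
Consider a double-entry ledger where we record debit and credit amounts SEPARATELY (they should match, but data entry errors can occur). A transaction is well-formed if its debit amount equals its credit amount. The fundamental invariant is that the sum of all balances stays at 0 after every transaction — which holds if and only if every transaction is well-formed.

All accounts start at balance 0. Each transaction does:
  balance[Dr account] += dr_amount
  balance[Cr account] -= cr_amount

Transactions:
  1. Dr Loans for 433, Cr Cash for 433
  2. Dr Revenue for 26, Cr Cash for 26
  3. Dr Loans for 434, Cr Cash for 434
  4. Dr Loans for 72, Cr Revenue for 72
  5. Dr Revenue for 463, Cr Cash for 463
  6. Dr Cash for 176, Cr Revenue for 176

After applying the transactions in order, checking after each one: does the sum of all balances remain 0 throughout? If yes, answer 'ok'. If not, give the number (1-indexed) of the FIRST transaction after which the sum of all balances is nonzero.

After txn 1: dr=433 cr=433 sum_balances=0
After txn 2: dr=26 cr=26 sum_balances=0
After txn 3: dr=434 cr=434 sum_balances=0
After txn 4: dr=72 cr=72 sum_balances=0
After txn 5: dr=463 cr=463 sum_balances=0
After txn 6: dr=176 cr=176 sum_balances=0

Answer: ok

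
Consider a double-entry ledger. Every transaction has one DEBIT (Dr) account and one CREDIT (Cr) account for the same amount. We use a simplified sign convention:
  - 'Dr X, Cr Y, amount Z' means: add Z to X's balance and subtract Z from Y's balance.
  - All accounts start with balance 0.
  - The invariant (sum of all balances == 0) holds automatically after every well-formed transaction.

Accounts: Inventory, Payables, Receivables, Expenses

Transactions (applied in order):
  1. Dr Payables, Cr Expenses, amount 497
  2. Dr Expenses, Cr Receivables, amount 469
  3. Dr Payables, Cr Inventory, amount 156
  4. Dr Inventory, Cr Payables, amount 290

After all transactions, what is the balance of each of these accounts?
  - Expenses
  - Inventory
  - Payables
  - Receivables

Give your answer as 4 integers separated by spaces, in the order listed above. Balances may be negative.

Answer: -28 134 363 -469

Derivation:
After txn 1 (Dr Payables, Cr Expenses, amount 497): Expenses=-497 Payables=497
After txn 2 (Dr Expenses, Cr Receivables, amount 469): Expenses=-28 Payables=497 Receivables=-469
After txn 3 (Dr Payables, Cr Inventory, amount 156): Expenses=-28 Inventory=-156 Payables=653 Receivables=-469
After txn 4 (Dr Inventory, Cr Payables, amount 290): Expenses=-28 Inventory=134 Payables=363 Receivables=-469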